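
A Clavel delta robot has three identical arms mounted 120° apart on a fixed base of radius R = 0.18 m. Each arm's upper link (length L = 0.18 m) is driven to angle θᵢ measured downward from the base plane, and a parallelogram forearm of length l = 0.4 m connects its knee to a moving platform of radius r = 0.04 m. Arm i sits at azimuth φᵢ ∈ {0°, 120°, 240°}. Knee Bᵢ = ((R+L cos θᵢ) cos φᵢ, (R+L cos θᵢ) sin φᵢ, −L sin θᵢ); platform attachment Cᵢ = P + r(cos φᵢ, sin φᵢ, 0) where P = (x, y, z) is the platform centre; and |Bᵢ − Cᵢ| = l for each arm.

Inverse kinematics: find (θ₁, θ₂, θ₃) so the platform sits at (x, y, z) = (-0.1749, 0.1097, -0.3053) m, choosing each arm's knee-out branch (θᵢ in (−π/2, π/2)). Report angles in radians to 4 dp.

θ₁ = 1.3089, θ₂ = -0.3493, θ₃ = 0.6981

rotate P by −φ1: (-0.1749, 0.1097, -0.3053)
  A=0.3149, B=-0.3053, C=(l²−L²−A²−y'²−z²)/(2L)=-0.2133
  √(A²+B²)=0.4386;  θ1 = -0.7699+2.0788 ≈ 1.3089
rotate P by −φ2: (0.1825, 0.0966, -0.3053)
  A cos θ + B sin θ = C:  -0.0425·cos θ + -0.3053·sin θ = 0.0646
  √(A²+B²)=0.3082;  θ2 = -1.7090+1.3597 ≈ -0.3493
arm 3 (φ=240.0°): x'=-0.0076, y'=-0.2063
  A=0.1476, B=-0.3053, C=(l²−L²−A²−y'²−z²)/(2L)=-0.0832
  θ3 = atan2(B,A) + arccos(C/0.3391) = 0.6981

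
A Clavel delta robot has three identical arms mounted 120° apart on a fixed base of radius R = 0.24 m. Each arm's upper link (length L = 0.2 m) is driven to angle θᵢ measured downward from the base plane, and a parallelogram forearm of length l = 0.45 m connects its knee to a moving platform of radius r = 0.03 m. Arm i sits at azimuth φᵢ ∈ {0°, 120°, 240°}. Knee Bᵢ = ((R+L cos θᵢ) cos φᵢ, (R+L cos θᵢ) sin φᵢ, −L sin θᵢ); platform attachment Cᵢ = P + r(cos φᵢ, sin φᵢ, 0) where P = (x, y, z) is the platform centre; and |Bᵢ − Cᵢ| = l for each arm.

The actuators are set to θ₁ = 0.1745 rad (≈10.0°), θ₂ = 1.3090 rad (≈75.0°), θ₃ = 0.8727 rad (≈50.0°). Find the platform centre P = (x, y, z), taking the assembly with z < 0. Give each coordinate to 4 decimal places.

φ1=0.0°: virtual centre (0.4070, 0.0000, -0.0347), radius l
φ2=120.0°: virtual centre (-0.1309, 0.2267, -0.1932), radius l
centre 3 = (0.3386·cos240.0°, 0.3386·sin240.0°, -0.1532) = (-0.1693, -0.2932, -0.1532)
subtract pairs → two planes through P
plane₁₂: -1.0757x+0.4534y+-0.3169z = -0.0610
det = 1.1533;  x = 0.0423+-0.2543z,  y = -0.0341+0.0957z
into |P−centre ₁|² = l²: 1.0738z² + 0.2484z + -0.0672 = 0;  Δ = 0.3501;  z = -0.3912 or 0.1599 → z<0 root = -0.3912
x = 0.1418, y = -0.0716

(0.1418, -0.0716, -0.3912)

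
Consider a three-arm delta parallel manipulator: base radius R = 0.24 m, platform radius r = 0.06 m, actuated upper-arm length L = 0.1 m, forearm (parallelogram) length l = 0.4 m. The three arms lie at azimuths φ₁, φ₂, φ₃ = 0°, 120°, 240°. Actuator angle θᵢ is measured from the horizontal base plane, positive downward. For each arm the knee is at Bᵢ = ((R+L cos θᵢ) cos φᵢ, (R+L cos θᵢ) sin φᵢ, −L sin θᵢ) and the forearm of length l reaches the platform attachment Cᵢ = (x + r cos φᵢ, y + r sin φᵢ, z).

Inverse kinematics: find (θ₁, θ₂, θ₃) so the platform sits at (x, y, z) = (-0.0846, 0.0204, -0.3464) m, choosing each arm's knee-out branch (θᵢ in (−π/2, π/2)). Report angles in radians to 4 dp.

rotate P by −φ1: (-0.0846, 0.0204, -0.3464)
  A cos θ + B sin θ = C:  0.2646·cos θ + -0.3464·sin θ = -0.2021
  √(A²+B²)=0.4359;  θ1 = -0.9185+2.0529 ≈ 1.1344
arm 2 (φ=120.0°): x'=0.0600, y'=0.0631
  A cos θ + B sin θ = C:  0.1200·cos θ + -0.3464·sin θ = 0.0581
  θ2 = atan2(B,A) + arccos(C/0.3666) = 0.1744
rotate P by −φ3: (0.0246, -0.0835, -0.3464)
  e−x'=0.1554;  (l²−L²−(e−x')²−y'²−z²)/2L = -0.0055
  γ=atan2(-0.3464,0.1554)=-1.1492;  ψ=arccos(-0.0145)=1.5853;  θ3=γ+ψ≈0.4361

θ₁ = 1.1344, θ₂ = 0.1744, θ₃ = 0.4361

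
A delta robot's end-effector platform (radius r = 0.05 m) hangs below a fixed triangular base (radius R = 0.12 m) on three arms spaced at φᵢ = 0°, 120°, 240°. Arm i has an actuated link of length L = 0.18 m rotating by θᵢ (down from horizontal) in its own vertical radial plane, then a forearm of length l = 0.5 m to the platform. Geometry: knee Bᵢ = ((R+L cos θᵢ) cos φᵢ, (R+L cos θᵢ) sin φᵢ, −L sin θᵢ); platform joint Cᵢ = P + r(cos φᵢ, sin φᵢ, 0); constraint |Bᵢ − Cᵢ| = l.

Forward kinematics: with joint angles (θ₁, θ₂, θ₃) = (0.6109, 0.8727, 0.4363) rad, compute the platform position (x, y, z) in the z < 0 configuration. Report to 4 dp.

(0.0147, -0.1036, -0.5484)

arm 1 at φ=0.0°: (R−r)+L cos θ1 = 0.2174;  S1 = (0.2174, 0.0000, -0.1032)
φ2=120.0°: virtual centre (-0.0928, 0.1608, -0.1379), radius l
S3 = (0.2331·cos240.0°, 0.2331·sin240.0°, -0.0761) = (-0.1166, -0.2019, -0.0761)
eliminate P² terms by subtracting sphere 1 from 2 and 3
linear system: -0.6206x+0.3216y = -0.0044−-0.0693z; -0.6680x+-0.4038y = 0.0022−0.0544z
Cramer: x(z) = 0.0023-0.0225z;  y(z) = -0.0093+0.1719z
quadratic in z: (1.0301)z²+(0.2130)z+(-0.1930)=0, √Δ=0.9168 → z ∈ {-0.5484, 0.3416}; z = -0.5484 (taking z<0)
x = 0.0147, y = -0.1036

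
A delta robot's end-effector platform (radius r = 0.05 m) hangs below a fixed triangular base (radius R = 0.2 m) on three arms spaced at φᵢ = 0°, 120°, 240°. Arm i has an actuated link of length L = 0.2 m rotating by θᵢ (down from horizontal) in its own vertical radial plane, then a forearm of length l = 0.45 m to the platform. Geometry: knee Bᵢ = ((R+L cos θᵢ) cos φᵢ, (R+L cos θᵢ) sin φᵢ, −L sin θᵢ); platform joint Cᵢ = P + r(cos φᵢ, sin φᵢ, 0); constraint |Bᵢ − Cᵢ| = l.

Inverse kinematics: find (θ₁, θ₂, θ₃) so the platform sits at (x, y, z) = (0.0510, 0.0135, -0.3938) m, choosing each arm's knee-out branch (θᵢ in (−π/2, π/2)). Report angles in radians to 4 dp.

θ₁ = 0.2621, θ₂ = 0.5235, θ₃ = 0.6109

rotate P by −φ1: (0.0510, 0.0135, -0.3938)
  A=0.0990, B=-0.3938, C=(l²−L²−A²−y'²−z²)/(2L)=-0.0064
  γ=atan2(-0.3938,0.0990)=-1.3245;  ψ=arccos(-0.0158)=1.5866;  θ1=γ+ψ≈0.2621
arm 2 (φ=120.0°): x'=-0.0138, y'=-0.0509
  e−x'=0.1638;  (l²−L²−(e−x')²−y'²−z²)/2L = -0.0550
  θ2 = atan2(B,A) + arccos(C/0.4265) = 0.5235
arm 3 (φ=240.0°): x'=-0.0372, y'=0.0374
  A cos θ + B sin θ = C:  0.1872·cos θ + -0.3938·sin θ = -0.0725
  √(A²+B²)=0.4360;  θ3 = -1.1271+1.7380 ≈ 0.6109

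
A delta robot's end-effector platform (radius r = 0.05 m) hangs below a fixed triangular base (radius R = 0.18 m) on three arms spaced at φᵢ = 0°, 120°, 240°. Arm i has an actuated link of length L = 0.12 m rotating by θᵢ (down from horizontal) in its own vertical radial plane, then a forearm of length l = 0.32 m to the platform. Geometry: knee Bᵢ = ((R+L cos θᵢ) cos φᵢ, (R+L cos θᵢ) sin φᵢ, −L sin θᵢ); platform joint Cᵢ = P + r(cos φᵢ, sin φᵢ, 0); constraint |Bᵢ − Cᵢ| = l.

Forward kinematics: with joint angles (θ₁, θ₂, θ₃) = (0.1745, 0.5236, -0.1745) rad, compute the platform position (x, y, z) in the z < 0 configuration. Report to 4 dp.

arm 1 at φ=0.0°: ρ1 = 0.2482;  centre 1 = (0.2482, 0.0000, -0.0208)
centre 2 = (0.2339·cos120.0°, 0.2339·sin120.0°, -0.0600) = (-0.1170, 0.2026, -0.0600)
arm 3 at φ=240.0°: ρ3 = 0.2482;  centre 3 = (-0.1241, -0.2149, 0.0208)
eliminate P² terms by subtracting sphere 1 from 2 and 3
[-0.7303 0.4052 -0.0783]·P = -0.0037;  [-0.7445 -0.4299 0.0833]·P = 0.0000
det = 0.6156;  x = 0.0026+0.0002z,  y = -0.0045+0.1936z
quadratic in z: (1.0375)z²+(0.0399)z+(-0.0416)=0, √Δ=0.4176 → z ∈ {-0.2204, 0.1820}; z = -0.2204 (taking z<0)
x = 0.0026, y = -0.0472

(0.0026, -0.0472, -0.2204)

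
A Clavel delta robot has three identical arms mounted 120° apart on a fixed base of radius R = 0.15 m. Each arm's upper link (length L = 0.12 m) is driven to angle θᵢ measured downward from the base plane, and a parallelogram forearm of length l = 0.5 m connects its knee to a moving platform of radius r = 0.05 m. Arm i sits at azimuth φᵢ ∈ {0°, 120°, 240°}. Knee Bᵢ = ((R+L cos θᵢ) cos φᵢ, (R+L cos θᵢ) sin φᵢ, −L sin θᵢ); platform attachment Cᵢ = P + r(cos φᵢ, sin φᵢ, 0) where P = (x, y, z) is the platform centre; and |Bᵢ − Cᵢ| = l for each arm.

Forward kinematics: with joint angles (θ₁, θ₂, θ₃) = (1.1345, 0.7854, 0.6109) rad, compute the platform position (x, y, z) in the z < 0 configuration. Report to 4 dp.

φ1=0.0°: virtual centre (0.1507, 0.0000, -0.1088), radius l
centre 2 = (0.1849·cos120.0°, 0.1849·sin120.0°, -0.0849) = (-0.0924, 0.1601, -0.0849)
φ3=240.0°: virtual centre (-0.0991, -0.1717, -0.0688), radius l
eliminate P² terms by subtracting sphere 1 from 2 and 3
linear system: -0.4863x+0.3202y = 0.0068−0.0478z; -0.4997x+-0.3435y = 0.0095−0.0799z
det = 0.3270;  x = -0.0165+0.1284z,  y = -0.0037+0.0457z
into |P−centre ₁|² = l²: 1.0186z² + 0.1742z + -0.2102 = 0;  Δ = 0.8868;  z = -0.5478 or 0.3767 → z<0 root = -0.5478
x = -0.0868, y = -0.0287

(-0.0868, -0.0287, -0.5478)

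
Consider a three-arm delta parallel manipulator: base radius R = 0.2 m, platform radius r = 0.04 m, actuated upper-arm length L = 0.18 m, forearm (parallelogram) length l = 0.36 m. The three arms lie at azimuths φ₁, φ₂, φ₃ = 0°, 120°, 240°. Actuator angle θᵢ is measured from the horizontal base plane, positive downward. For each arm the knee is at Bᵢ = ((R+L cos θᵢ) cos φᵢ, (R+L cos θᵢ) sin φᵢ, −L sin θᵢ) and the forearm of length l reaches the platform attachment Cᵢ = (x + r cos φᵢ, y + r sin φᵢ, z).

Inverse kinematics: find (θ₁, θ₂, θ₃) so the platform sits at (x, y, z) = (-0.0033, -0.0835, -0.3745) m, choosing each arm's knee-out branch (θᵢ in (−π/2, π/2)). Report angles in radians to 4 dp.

θ₁ = 0.9597, θ₂ = 1.2214, θ₃ = 0.6109

φ1=0.0° → target in arm frame (-0.0033, -0.0835)
  A cos θ + B sin θ = C:  0.1633·cos θ + -0.3745·sin θ = -0.2130
  γ=atan2(-0.3745,0.1633)=-1.1596;  ψ=arccos(-0.5214)=2.1193;  θ1=γ+ψ≈0.9597
arm 2 (φ=120.0°): x'=-0.0707, y'=0.0446
  e−x'=0.2307;  (l²−L²−(e−x')²−y'²−z²)/2L = -0.2729
  θ2 = atan2(B,A) + arccos(C/0.4398) = 1.2214
arm 3 (φ=240.0°): x'=0.0740, y'=0.0389
  e−x'=0.0860;  (l²−L²−(e−x')²−y'²−z²)/2L = -0.1443
  θ3 = atan2(B,A) + arccos(C/0.3843) = 0.6109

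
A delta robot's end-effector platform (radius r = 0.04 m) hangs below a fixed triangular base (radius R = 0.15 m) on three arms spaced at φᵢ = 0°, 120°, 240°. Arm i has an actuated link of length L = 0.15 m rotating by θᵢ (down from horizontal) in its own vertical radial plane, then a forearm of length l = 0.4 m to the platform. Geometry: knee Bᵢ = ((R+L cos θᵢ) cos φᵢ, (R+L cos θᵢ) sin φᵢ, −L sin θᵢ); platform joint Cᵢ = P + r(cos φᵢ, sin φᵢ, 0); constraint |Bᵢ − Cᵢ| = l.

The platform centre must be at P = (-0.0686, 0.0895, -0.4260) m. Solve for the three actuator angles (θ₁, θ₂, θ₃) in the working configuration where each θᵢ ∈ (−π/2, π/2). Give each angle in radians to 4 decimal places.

θ₁ = 1.0472, θ₂ = 0.3488, θ₃ = 0.9597

arm 1 (φ=0.0°): x'=-0.0686, y'=0.0895
  A cos θ + B sin θ = C:  0.1786·cos θ + -0.4260·sin θ = -0.2796
  θ1 = atan2(B,A) + arccos(C/0.4619) = 1.0472
arm 2 (φ=120.0°): x'=0.1118, y'=0.0147
  A cos θ + B sin θ = C:  -0.0018·cos θ + -0.4260·sin θ = -0.1473
  γ=atan2(-0.4260,-0.0018)=-1.5750;  ψ=arccos(-0.3458)=1.9239;  θ2=γ+ψ≈0.3488
rotate P by −φ3: (-0.0432, -0.1042, -0.4260)
  A=0.1532, B=-0.4260, C=(l²−L²−A²−y'²−z²)/(2L)=-0.2610
  θ3 = atan2(B,A) + arccos(C/0.4527) = 0.9597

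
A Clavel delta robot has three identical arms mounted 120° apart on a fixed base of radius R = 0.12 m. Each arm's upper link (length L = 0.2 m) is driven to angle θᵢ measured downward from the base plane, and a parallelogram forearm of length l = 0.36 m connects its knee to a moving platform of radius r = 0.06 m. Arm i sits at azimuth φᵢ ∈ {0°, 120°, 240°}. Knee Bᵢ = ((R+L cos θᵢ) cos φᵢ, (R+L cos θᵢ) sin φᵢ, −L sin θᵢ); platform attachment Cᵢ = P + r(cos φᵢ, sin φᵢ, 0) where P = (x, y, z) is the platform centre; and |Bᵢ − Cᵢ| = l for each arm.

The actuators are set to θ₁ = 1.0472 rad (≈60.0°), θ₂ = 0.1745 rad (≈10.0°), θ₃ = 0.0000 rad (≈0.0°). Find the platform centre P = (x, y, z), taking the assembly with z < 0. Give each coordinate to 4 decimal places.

arm 1 at φ=0.0°: (R−r)+L cos θ1 = 0.1600;  centre 1 = (0.1600, 0.0000, -0.1732)
arm 2 at φ=120.0°: (R−r)+L cos θ2 = 0.2570;  centre 2 = (-0.1285, 0.2225, -0.0347)
arm 3 at φ=240.0°: (R−r)+L cos θ3 = 0.2600;  centre 3 = (-0.1300, -0.2252, 0.0000)
subtract pairs → two planes through P
linear system: -0.5770x+0.4451y = 0.0116−0.2770z; -0.5800x+-0.4503y = 0.0120−0.3464z
Cramer: x(z) = -0.0204+0.5385z;  y(z) = -0.0003+0.0757z
quadratic in z: (1.2957)z²+(0.1521)z+(-0.0670)=0, √Δ=0.6088 → z ∈ {-0.2936, 0.1762}; z = -0.2936 (taking z<0)
x = -0.1785, y = -0.0226

(-0.1785, -0.0226, -0.2936)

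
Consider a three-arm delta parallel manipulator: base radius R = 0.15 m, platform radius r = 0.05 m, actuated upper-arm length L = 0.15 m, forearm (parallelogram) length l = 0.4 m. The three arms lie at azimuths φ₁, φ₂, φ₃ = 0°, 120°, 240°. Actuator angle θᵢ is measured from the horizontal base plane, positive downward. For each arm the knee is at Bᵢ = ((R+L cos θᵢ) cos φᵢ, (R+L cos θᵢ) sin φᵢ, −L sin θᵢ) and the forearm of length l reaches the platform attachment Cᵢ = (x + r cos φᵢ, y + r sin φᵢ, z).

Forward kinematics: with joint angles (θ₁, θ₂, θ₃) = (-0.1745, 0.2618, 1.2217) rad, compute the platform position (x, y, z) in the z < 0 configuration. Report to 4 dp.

(0.1421, 0.1453, -0.3314)

φ1=0.0°: virtual centre (0.2477, 0.0000, 0.0260), radius l
centre 2 = (0.2449·cos120.0°, 0.2449·sin120.0°, -0.0388) = (-0.1224, 0.2121, -0.0388)
centre 3 = (0.1513·cos240.0°, 0.1513·sin240.0°, -0.1410) = (-0.0757, -0.1310, -0.1410)
eliminate P² terms by subtracting sphere 1 from 2 and 3
[-0.7403 0.4242 -0.1297]·P = -0.0006;  [-0.6468 -0.2621 -0.3340]·P = -0.0193
det = 0.4683;  x = 0.0178+-0.3751z,  y = 0.0297+-0.3488z
sphere 1 gives Az²+Bz+C=0 with A=1.2623, B=0.0997, C=-0.1056;  B²−4AC=0.5430;  roots -0.3314, 0.2524;  negative root z = -0.3314
x = 0.1421, y = 0.1453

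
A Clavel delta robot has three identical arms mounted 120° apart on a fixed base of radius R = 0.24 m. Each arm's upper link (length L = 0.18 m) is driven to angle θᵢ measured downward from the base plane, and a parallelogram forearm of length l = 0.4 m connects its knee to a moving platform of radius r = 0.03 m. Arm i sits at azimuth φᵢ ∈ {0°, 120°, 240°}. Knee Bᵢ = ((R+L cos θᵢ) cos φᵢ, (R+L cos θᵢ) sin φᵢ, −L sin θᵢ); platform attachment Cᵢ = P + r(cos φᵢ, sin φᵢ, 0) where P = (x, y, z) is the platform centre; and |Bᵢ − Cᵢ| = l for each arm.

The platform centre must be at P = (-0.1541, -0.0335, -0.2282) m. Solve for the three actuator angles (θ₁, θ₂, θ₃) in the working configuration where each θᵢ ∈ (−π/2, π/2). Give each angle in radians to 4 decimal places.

rotate P by −φ1: (-0.1541, -0.0335, -0.2282)
  A cos θ + B sin θ = C:  0.3641·cos θ + -0.2282·sin θ = -0.1616
  γ=atan2(-0.2282,0.3641)=-0.5599;  ψ=arccos(-0.3760)=1.9563;  θ1=γ+ψ≈1.3964
arm 2 (φ=120.0°): x'=0.0480, y'=0.1502
  e−x'=0.1620;  (l²−L²−(e−x')²−y'²−z²)/2L = 0.0743
  √(A²+B²)=0.2798;  θ2 = -0.9536+1.3022 ≈ 0.3487
φ3=240.0° → target in arm frame (0.1061, -0.1167)
  e−x'=0.1039;  (l²−L²−(e−x')²−y'²−z²)/2L = 0.1419
  γ=atan2(-0.2282,0.1039)=-1.1434;  ψ=arccos(0.5661)=0.9690;  θ3=γ+ψ≈-0.1744

θ₁ = 1.3964, θ₂ = 0.3487, θ₃ = -0.1744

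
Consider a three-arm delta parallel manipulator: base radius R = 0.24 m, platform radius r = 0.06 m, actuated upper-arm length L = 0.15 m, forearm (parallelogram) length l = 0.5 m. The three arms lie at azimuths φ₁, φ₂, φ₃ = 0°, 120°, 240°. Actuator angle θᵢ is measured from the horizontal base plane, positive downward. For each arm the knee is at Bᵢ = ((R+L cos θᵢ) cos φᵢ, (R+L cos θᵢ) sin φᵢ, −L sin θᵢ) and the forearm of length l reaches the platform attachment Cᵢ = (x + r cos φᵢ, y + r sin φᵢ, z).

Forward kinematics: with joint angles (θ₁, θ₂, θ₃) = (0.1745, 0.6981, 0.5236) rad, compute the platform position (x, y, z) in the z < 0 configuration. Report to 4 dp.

O1 = (0.3277·cos0.0°, 0.3277·sin0.0°, -0.0260) = (0.3277, 0.0000, -0.0260)
arm 2 at φ=120.0°: ρ2 = 0.2949;  O2 = (-0.1475, 0.2554, -0.0964)
φ3=240.0°: virtual centre (-0.1550, -0.2684, -0.0750), radius l
|O₂|²−|O₁|² = -0.0118;  |O₃|²−|O₁|² = -0.0064
[-0.9504 0.5108 -0.1407]·P = -0.0118;  [-0.9653 -0.5368 -0.0979]·P = -0.0064
det = 1.0032;  x = 0.0096+-0.1252z,  y = -0.0053+0.0427z
quadratic in z: (1.0175)z²+(0.1313)z+(-0.1481)=0, √Δ=0.7874 → z ∈ {-0.4514, 0.3224}; z = -0.4514 (taking z<0)
x = 0.0661, y = -0.0246

(0.0661, -0.0246, -0.4514)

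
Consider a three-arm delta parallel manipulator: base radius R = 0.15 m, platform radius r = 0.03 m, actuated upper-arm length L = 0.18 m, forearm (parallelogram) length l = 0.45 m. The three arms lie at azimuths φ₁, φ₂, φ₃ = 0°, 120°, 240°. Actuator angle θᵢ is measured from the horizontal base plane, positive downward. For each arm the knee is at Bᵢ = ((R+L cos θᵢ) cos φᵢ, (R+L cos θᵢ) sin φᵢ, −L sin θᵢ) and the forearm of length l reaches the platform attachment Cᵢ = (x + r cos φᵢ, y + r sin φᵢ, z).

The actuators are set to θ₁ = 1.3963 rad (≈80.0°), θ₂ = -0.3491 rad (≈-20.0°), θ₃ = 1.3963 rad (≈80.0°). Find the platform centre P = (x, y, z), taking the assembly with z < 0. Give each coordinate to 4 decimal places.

arm 1 at φ=0.0°: (R−r)+L cos θ1 = 0.1513;  centre 1 = (0.1513, 0.0000, -0.1773)
centre 2 = (0.2891·cos120.0°, 0.2891·sin120.0°, 0.0616) = (-0.1446, 0.2504, 0.0616)
arm 3 at φ=240.0°: (R−r)+L cos θ3 = 0.1513;  centre 3 = (-0.0756, -0.1310, -0.1773)
|centre ₂|²−|centre ₁|² = 0.0331;  |centre ₃|²−|centre ₁|² = 0.0000
[-0.5916 0.5008 0.4777]·P = 0.0331;  [-0.4538 -0.2620 0.0000]·P = 0.0000
Cramer: x(z) = -0.0227+0.3274z;  y(z) = 0.0393-0.5670z
into |P−centre ₁|² = l²: 1.4287z² + 0.1961z + -0.1393 = 0;  Δ = 0.8344;  z = -0.3883 or 0.2511 → z<0 root = -0.3883
x = -0.1498, y = 0.2595

(-0.1498, 0.2595, -0.3883)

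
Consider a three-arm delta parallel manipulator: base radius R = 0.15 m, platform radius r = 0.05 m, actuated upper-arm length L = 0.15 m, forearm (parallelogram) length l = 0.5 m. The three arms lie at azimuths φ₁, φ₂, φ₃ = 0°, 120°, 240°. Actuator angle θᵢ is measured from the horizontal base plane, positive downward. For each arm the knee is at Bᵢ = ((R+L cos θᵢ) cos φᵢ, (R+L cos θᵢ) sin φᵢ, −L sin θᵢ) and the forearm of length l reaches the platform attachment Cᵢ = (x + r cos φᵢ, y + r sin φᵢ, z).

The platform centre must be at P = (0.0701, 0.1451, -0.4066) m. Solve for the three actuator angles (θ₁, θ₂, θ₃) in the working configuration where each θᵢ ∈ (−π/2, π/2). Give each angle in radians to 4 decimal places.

φ1=0.0° → target in arm frame (0.0701, 0.1451)
  A cos θ + B sin θ = C:  0.0299·cos θ + -0.4066·sin θ = 0.1341
  θ1 = atan2(B,A) + arccos(C/0.4077) = -0.2617
arm 2 (φ=120.0°): x'=0.0906, y'=-0.1333
  A cos θ + B sin θ = C:  0.0094·cos θ + -0.4066·sin θ = 0.1478
  θ2 = atan2(B,A) + arccos(C/0.4067) = -0.3487
φ3=240.0° → target in arm frame (-0.1607, -0.0118)
  A cos θ + B sin θ = C:  0.2607·cos θ + -0.4066·sin θ = -0.0198
  γ=atan2(-0.4066,0.2607)=-1.0006;  ψ=arccos(-0.0409)=1.6118;  θ3=γ+ψ≈0.6111

θ₁ = -0.2617, θ₂ = -0.3487, θ₃ = 0.6111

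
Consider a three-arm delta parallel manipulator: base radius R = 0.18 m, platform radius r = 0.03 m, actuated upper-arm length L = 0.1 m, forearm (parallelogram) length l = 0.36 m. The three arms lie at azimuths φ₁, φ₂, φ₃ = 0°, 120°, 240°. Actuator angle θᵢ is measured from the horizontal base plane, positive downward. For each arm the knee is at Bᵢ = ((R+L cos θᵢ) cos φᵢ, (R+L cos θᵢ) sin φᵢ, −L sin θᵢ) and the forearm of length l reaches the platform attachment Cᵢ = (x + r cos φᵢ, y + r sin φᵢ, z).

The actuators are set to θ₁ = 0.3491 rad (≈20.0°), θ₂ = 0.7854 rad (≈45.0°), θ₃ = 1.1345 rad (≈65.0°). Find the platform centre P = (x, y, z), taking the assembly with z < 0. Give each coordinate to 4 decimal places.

(0.0634, 0.0336, -0.3438)

φ1=0.0°: virtual centre (0.2440, 0.0000, -0.0342), radius l
φ2=120.0°: virtual centre (-0.1104, 0.1911, -0.0707), radius l
arm 3 at φ=240.0°: e+L cos θ3 = 0.1923;  centre 3 = (-0.0961, -0.1665, -0.0906)
|centre ₂|²−|centre ₁|² = -0.0070;  |centre ₃|²−|centre ₁|² = -0.0155
[-0.7086 0.3823 -0.0730]·P = -0.0070;  [-0.6802 -0.3330 -0.1129]·P = -0.0155
det = 0.4960;  x = 0.0166+-0.1360z,  y = 0.0126+-0.0611z
sphere 1 gives Az²+Bz+C=0 with A=1.0222, B=0.1287, C=-0.0766;  B²−4AC=0.3297;  roots -0.3438, 0.2179;  negative root z = -0.3438
x = 0.0634, y = 0.0336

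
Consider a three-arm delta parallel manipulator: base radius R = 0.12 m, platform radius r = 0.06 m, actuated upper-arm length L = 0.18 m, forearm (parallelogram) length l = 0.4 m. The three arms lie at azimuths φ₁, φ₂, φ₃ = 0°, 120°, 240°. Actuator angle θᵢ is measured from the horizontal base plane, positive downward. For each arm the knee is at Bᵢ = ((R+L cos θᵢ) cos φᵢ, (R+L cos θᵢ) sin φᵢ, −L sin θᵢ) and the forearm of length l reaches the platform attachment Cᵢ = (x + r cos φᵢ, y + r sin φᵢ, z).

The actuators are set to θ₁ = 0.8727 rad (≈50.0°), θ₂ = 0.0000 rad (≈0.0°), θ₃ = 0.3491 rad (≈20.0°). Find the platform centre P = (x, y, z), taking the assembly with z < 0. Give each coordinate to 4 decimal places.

arm 1 at φ=0.0°: e+L cos θ1 = 0.1757;  centre 1 = (0.1757, 0.0000, -0.1379)
centre 2 = (0.2400·cos120.0°, 0.2400·sin120.0°, 0.0000) = (-0.1200, 0.2078, 0.0000)
arm 3 at φ=240.0°: e+L cos θ3 = 0.2291;  centre 3 = (-0.1146, -0.1984, -0.0616)
eliminate P² terms by subtracting sphere 1 from 2 and 3
plane₁₂: -0.5914x+0.4157y+0.2758z = 0.0077
det = 0.4760;  x = -0.0120+0.3632z,  y = 0.0014+-0.1467z
sphere 1 gives Az²+Bz+C=0 with A=1.1534, B=0.1390, C=-0.1057;  B²−4AC=0.5072;  roots -0.3690, 0.2485;  negative root z = -0.3690
x = -0.1460, y = 0.0556

(-0.1460, 0.0556, -0.3690)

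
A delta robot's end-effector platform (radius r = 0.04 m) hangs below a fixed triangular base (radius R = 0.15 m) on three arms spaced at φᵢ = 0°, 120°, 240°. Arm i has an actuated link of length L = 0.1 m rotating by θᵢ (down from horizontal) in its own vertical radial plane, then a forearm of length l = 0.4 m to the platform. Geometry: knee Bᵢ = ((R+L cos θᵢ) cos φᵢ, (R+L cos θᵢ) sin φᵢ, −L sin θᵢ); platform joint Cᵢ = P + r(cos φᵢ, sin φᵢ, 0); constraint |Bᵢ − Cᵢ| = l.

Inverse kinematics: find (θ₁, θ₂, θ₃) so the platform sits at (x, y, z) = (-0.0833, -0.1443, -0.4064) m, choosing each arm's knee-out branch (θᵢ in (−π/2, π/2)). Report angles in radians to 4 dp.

θ₁ = 1.3966, θ₂ = 1.3967, θ₃ = 0.0873

rotate P by −φ1: (-0.0833, -0.1443, -0.4064)
  A cos θ + B sin θ = C:  0.1933·cos θ + -0.4064·sin θ = -0.3667
  γ=atan2(-0.4064,0.1933)=-1.1268;  ψ=arccos(-0.8149)=2.5234;  θ1=γ+ψ≈1.3966
rotate P by −φ2: (-0.0833, 0.1443, -0.4064)
  A cos θ + B sin θ = C:  0.1933·cos θ + -0.4064·sin θ = -0.3668
  √(A²+B²)=0.4500;  θ2 = -1.1268+2.5235 ≈ 1.3967
arm 3 (φ=240.0°): x'=0.1666, y'=0.0000
  A cos θ + B sin θ = C:  -0.0566·cos θ + -0.4064·sin θ = -0.0918
  √(A²+B²)=0.4103;  θ3 = -1.7092+1.7965 ≈ 0.0873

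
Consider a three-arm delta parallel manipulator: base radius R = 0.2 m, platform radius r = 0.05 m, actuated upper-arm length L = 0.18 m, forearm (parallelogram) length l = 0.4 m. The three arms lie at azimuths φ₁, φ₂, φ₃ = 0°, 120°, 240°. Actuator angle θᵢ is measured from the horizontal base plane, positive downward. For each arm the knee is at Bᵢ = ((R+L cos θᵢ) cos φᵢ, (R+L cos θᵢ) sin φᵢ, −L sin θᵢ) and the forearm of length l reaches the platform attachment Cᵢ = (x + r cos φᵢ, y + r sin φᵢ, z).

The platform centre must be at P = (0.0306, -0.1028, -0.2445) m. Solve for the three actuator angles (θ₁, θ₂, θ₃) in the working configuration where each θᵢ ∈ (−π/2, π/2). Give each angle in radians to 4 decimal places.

θ₁ = -0.0001, θ₂ = 0.7853, θ₃ = -0.3494

φ1=0.0° → target in arm frame (0.0306, -0.1028)
  e−x'=0.1194;  (l²−L²−(e−x')²−y'²−z²)/2L = 0.1194
  √(A²+B²)=0.2721;  θ1 = -1.1165+1.1164 ≈ -0.0001
rotate P by −φ2: (-0.1043, 0.0249, -0.2445)
  A cos θ + B sin θ = C:  0.2543·cos θ + -0.2445·sin θ = 0.0070
  γ=atan2(-0.2445,0.2543)=-0.7657;  ψ=arccos(0.0198)=1.5510;  θ2=γ+ψ≈0.7853
arm 3 (φ=240.0°): x'=0.0737, y'=0.0779
  A=0.0763, B=-0.2445, C=(l²−L²−A²−y'²−z²)/(2L)=0.1554
  γ=atan2(-0.2445,0.0763)=-1.2684;  ψ=arccos(0.6066)=0.9190;  θ3=γ+ψ≈-0.3494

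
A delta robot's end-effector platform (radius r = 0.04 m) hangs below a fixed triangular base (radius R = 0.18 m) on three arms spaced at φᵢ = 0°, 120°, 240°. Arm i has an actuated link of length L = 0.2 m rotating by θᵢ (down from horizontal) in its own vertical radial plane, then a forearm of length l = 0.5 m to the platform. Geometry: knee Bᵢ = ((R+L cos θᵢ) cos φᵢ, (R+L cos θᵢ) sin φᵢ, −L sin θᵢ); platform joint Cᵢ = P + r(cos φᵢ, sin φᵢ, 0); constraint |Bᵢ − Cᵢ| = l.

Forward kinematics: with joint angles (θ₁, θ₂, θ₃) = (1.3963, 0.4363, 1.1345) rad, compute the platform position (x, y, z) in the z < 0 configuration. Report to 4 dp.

(-0.1424, 0.1290, -0.5614)

centre 1 = (0.1747·cos0.0°, 0.1747·sin0.0°, -0.1970) = (0.1747, 0.0000, -0.1970)
arm 2 at φ=120.0°: (R−r)+L cos θ2 = 0.3213;  centre 2 = (-0.1606, 0.2782, -0.0845)
arm 3 at φ=240.0°: (R−r)+L cos θ3 = 0.2245;  centre 3 = (-0.1123, -0.1944, -0.1813)
|centre ₂|²−|centre ₁|² = 0.0410;  |centre ₃|²−|centre ₁|² = 0.0139
[-0.6707 0.5564 0.2249]·P = 0.0410;  [-0.5740 -0.3889 0.0314]·P = 0.0139
Cramer: x(z) = -0.0409+0.1808z;  y(z) = 0.0245-0.1862z
quadratic in z: (1.0674)z²+(0.3068)z+(-0.1641)=0, √Δ=0.8916 → z ∈ {-0.5614, 0.2739}; z = -0.5614 (taking z<0)
x = -0.1424, y = 0.1290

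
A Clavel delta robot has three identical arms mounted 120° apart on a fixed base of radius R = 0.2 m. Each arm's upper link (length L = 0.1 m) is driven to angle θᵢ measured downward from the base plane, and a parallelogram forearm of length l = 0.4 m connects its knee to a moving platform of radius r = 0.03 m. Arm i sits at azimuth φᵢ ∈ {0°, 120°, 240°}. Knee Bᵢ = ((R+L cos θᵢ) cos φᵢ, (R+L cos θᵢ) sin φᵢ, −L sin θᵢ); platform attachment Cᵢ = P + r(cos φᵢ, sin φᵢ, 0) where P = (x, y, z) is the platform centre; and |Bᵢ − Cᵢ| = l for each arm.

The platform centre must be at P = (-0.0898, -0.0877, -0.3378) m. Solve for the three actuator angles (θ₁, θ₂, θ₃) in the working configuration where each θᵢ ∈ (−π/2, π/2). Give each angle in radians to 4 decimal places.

φ1=0.0° → target in arm frame (-0.0898, -0.0877)
  A cos θ + B sin θ = C:  0.2598·cos θ + -0.3378·sin θ = -0.1965
  θ1 = atan2(B,A) + arccos(C/0.4262) = 1.1348
φ2=120.0° → target in arm frame (-0.0311, 0.1216)
  A=0.2011, B=-0.3378, C=(l²−L²−A²−y'²−z²)/(2L)=-0.0966
  √(A²+B²)=0.3931;  θ2 = -1.0339+1.8191 ≈ 0.7852
φ3=240.0° → target in arm frame (0.1209, -0.0339)
  e−x'=0.0491;  (l²−L²−(e−x')²−y'²−z²)/2L = 0.1616
  γ=atan2(-0.3378,0.0491)=-1.4263;  ψ=arccos(0.4735)=1.0776;  θ3=γ+ψ≈-0.3487

θ₁ = 1.1348, θ₂ = 0.7852, θ₃ = -0.3487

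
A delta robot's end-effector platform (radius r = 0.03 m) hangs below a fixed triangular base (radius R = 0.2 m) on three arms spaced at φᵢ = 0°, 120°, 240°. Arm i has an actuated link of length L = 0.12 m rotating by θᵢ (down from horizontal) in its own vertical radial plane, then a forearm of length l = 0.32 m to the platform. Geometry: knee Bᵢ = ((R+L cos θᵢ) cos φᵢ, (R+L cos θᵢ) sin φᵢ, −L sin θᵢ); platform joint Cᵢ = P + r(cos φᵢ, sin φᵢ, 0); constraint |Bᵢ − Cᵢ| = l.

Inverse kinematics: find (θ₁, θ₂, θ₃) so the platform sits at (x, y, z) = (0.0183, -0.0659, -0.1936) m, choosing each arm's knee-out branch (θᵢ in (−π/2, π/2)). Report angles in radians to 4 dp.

φ1=0.0° → target in arm frame (0.0183, -0.0659)
  A=0.1517, B=-0.1936, C=(l²−L²−A²−y'²−z²)/(2L)=0.0965
  θ1 = atan2(B,A) + arccos(C/0.2460) = 0.2614
φ2=120.0° → target in arm frame (-0.0662, 0.0171)
  A cos θ + B sin θ = C:  0.2362·cos θ + -0.1936·sin θ = -0.0232
  √(A²+B²)=0.3054;  θ2 = -0.6866+1.6469 ≈ 0.9603
arm 3 (φ=240.0°): x'=0.0479, y'=0.0488
  A cos θ + B sin θ = C:  0.1221·cos θ + -0.1936·sin θ = 0.1385
  θ3 = atan2(B,A) + arccos(C/0.2289) = -0.0872

θ₁ = 0.2614, θ₂ = 0.9603, θ₃ = -0.0872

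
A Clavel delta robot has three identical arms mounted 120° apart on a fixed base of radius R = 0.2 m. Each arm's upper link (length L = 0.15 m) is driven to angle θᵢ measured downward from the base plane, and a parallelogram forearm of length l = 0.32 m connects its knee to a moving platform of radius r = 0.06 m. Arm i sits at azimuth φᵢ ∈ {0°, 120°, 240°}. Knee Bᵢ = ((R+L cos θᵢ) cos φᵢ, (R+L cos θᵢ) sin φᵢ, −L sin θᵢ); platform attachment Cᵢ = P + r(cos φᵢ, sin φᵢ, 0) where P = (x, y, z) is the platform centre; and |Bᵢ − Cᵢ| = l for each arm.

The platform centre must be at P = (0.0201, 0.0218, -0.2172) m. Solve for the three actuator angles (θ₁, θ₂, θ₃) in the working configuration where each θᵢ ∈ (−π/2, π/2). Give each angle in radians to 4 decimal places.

φ1=0.0° → target in arm frame (0.0201, 0.0218)
  A=0.1199, B=-0.2172, C=(l²−L²−A²−y'²−z²)/(2L)=0.0596
  √(A²+B²)=0.2481;  θ1 = -1.0664+1.3283 ≈ 0.2619
rotate P by −φ2: (0.0088, -0.0283, -0.2172)
  A cos θ + B sin θ = C:  0.1312·cos θ + -0.2172·sin θ = 0.0491
  θ2 = atan2(B,A) + arccos(C/0.2537) = 0.3487
arm 3 (φ=240.0°): x'=-0.0289, y'=0.0065
  A=0.1689, B=-0.2172, C=(l²−L²−A²−y'²−z²)/(2L)=0.0138
  √(A²+B²)=0.2752;  θ3 = -0.9098+1.5206 ≈ 0.6108

θ₁ = 0.2619, θ₂ = 0.3487, θ₃ = 0.6108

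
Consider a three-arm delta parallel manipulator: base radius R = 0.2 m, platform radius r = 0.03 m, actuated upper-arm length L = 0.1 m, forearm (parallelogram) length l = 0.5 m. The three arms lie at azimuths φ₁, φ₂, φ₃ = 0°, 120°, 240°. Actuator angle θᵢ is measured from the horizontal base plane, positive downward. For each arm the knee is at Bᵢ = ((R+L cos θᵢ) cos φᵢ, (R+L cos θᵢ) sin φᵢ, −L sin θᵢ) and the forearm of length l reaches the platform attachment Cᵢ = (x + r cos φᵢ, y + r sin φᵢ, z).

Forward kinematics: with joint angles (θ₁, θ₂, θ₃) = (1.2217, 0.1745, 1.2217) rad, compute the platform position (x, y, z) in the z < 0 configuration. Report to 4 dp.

φ1=0.0°: virtual centre (0.2042, 0.0000, -0.0940), radius l
arm 2 at φ=120.0°: e+L cos θ2 = 0.2685;  centre 2 = (-0.1342, 0.2325, -0.0174)
centre 3 = (0.2042·cos240.0°, 0.2042·sin240.0°, -0.0940) = (-0.1021, -0.1768, -0.0940)
eliminate P² terms by subtracting sphere 1 from 2 and 3
[-0.6769 0.4650 0.1532]·P = 0.0219;  [-0.6126 -0.3537 0.0000]·P = 0.0000
det = 0.5243;  x = -0.0147+0.1034z,  y = 0.0255+-0.1790z
quadratic in z: (1.0427)z²+(0.1335)z+(-0.1926)=0, √Δ=0.9061 → z ∈ {-0.4985, 0.3705}; z = -0.4985 (taking z<0)
x = -0.0663, y = 0.1148

(-0.0663, 0.1148, -0.4985)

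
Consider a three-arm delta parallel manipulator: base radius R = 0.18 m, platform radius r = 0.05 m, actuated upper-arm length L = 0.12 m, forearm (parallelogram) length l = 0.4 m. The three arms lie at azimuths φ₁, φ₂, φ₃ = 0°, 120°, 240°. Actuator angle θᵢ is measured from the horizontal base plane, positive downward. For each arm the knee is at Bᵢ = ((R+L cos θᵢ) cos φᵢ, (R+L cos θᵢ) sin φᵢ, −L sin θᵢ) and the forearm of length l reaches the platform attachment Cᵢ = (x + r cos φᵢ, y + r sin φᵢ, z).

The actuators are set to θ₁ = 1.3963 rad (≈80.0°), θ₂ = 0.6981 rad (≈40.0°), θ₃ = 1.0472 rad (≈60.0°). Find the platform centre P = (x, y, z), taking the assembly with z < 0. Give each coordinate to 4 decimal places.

(-0.0745, 0.0418, -0.4460)

φ1=0.0°: virtual centre (0.1508, 0.0000, -0.1182), radius l
O2 = (0.2219·cos120.0°, 0.2219·sin120.0°, -0.0771) = (-0.1110, 0.1922, -0.0771)
φ3=240.0°: virtual centre (-0.0950, -0.1645, -0.1039), radius l
subtract pairs → two planes through P
[-0.5236 0.3844 0.0821]·P = 0.0185;  [-0.4917 -0.3291 0.0285]·P = 0.0102
Cramer: x(z) = -0.0277+0.1051z;  y(z) = 0.0104-0.0704z
into |P−O₁|² = l²: 1.0160z² + 0.1974z + -0.1141 = 0;  Δ = 0.5025;  z = -0.4460 or 0.2517 → z<0 root = -0.4460
x = -0.0745, y = 0.0418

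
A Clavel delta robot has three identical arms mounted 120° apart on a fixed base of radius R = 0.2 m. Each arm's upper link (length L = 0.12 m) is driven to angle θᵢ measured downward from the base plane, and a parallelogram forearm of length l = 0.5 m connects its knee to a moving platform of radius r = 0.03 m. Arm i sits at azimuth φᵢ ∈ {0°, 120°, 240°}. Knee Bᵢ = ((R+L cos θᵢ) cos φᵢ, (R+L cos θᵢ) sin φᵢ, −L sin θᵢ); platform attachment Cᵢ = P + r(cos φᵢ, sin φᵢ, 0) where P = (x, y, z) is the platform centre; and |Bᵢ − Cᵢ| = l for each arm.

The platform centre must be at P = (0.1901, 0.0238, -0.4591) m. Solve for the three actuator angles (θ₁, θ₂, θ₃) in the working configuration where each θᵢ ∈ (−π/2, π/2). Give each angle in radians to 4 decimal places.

θ₁ = -0.2618, θ₂ = 1.0472, θ₃ = 1.2218

arm 1 (φ=0.0°): x'=0.1901, y'=0.0238
  A=-0.0201, B=-0.4591, C=(l²−L²−A²−y'²−z²)/(2L)=0.0994
  θ1 = atan2(B,A) + arccos(C/0.4595) = -0.2618
φ2=120.0° → target in arm frame (-0.0744, -0.1765)
  A=0.2444, B=-0.4591, C=(l²−L²−A²−y'²−z²)/(2L)=-0.2754
  θ2 = atan2(B,A) + arccos(C/0.5201) = 1.0472
φ3=240.0° → target in arm frame (-0.1157, 0.1527)
  A=0.2857, B=-0.4591, C=(l²−L²−A²−y'²−z²)/(2L)=-0.3338
  √(A²+B²)=0.5407;  θ3 = -1.0142+2.2360 ≈ 1.2218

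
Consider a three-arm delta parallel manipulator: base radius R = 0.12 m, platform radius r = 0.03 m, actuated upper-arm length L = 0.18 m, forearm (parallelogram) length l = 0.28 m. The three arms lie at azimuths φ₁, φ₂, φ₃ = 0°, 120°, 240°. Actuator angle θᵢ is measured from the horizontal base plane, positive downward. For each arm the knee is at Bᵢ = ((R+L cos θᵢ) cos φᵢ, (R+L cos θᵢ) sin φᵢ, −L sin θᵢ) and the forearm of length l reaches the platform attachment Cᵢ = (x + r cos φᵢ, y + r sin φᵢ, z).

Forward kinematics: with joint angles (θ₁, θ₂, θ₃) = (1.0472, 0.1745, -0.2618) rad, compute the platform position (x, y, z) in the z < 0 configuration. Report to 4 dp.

(-0.0986, -0.0236, -0.1413)

φ1=0.0°: virtual centre (0.1800, 0.0000, -0.1559), radius l
arm 2 at φ=120.0°: e+L cos θ2 = 0.2673;  S2 = (-0.1336, 0.2315, -0.0313)
arm 3 at φ=240.0°: e+L cos θ3 = 0.2639;  S3 = (-0.1319, -0.2285, 0.0466)
|S₂|²−|S₁|² = 0.0157;  |S₃|²−|S₁|² = 0.0151
plane₁₂: -0.6273x+0.4629y+0.2493z = 0.0157
det = 0.5755;  x = -0.0246+0.5237z,  y = 0.0006+0.1712z
sphere 1 gives Az²+Bz+C=0 with A=1.3036, B=0.0976, C=-0.0122;  B²−4AC=0.0733;  roots -0.1413, 0.0664;  negative root z = -0.1413
x = -0.0986, y = -0.0236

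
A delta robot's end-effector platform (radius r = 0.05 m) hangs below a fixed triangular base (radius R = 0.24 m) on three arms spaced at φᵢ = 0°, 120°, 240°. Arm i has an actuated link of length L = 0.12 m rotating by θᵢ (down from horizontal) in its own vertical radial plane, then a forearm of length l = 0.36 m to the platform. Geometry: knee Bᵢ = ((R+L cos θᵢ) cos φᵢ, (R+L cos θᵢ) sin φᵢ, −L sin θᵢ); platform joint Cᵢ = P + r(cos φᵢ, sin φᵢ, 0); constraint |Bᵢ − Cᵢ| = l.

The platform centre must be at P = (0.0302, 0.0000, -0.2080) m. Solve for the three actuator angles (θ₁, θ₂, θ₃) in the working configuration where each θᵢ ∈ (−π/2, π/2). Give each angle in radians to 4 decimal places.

arm 1 (φ=0.0°): x'=0.0302, y'=0.0000
  e−x'=0.1598;  (l²−L²−(e−x')²−y'²−z²)/2L = 0.1933
  √(A²+B²)=0.2623;  θ1 = -0.9157+0.7421 ≈ -0.1736
φ2=120.0° → target in arm frame (-0.0151, -0.0262)
  A=0.2051, B=-0.2080, C=(l²−L²−A²−y'²−z²)/(2L)=0.1216
  θ2 = atan2(B,A) + arccos(C/0.2921) = 0.3490
φ3=240.0° → target in arm frame (-0.0151, 0.0262)
  A cos θ + B sin θ = C:  0.2051·cos θ + -0.2080·sin θ = 0.1216
  γ=atan2(-0.2080,0.2051)=-0.7924;  ψ=arccos(0.4163)=1.1414;  θ3=γ+ψ≈0.3490

θ₁ = -0.1736, θ₂ = 0.3490, θ₃ = 0.3490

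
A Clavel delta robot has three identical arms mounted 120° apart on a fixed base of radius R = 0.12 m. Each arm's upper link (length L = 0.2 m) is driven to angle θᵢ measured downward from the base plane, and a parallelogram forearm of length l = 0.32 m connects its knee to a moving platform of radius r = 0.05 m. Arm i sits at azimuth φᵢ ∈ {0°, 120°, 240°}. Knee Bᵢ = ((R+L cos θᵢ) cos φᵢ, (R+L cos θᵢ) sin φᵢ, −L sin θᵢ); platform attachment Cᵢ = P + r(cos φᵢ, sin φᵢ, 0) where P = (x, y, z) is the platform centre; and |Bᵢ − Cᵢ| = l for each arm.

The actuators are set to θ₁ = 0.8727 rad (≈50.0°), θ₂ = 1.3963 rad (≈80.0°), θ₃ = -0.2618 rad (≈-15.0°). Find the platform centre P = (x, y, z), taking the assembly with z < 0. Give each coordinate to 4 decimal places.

φ1=0.0°: virtual centre (0.1986, 0.0000, -0.1532), radius l
arm 2 at φ=120.0°: (R−r)+L cos θ2 = 0.1047;  centre 2 = (-0.0524, 0.0907, -0.1970)
centre 3 = (0.2632·cos240.0°, 0.2632·sin240.0°, 0.0518) = (-0.1316, -0.2279, 0.0518)
|centre ₂|²−|centre ₁|² = -0.0131;  |centre ₃|²−|centre ₁|² = 0.0090
linear system: -0.5018x+0.1814y = -0.0131−-0.0875z; -0.6603x+-0.4559y = 0.0090−0.4100z
Cramer: x(z) = 0.0125+0.0989z;  y(z) = -0.0379+0.7560z
into |P−centre ₁|² = l²: 1.5814z² + 0.2123z + -0.0429 = 0;  Δ = 0.3162;  z = -0.2449 or 0.1107 → z<0 root = -0.2449
x = -0.0118, y = -0.2231

(-0.0118, -0.2231, -0.2449)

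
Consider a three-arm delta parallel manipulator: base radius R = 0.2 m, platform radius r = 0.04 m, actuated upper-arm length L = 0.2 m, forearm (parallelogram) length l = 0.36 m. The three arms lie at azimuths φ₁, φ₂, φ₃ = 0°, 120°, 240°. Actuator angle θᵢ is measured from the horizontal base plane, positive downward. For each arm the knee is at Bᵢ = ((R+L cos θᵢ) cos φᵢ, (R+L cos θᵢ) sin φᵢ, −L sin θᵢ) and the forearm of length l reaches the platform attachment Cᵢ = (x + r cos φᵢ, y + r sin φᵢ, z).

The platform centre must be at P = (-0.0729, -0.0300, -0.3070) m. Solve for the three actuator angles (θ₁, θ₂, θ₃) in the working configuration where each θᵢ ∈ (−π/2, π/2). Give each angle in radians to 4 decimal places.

rotate P by −φ1: (-0.0729, -0.0300, -0.3070)
  A cos θ + B sin θ = C:  0.2329·cos θ + -0.3070·sin θ = -0.1495
  √(A²+B²)=0.3853;  θ1 = -0.9218+1.9692 ≈ 1.0474
φ2=120.0° → target in arm frame (0.0105, 0.0781)
  e−x'=0.1495;  (l²−L²−(e−x')²−y'²−z²)/2L = -0.0828
  √(A²+B²)=0.3415;  θ2 = -1.1175+1.8157 ≈ 0.6981
φ3=240.0° → target in arm frame (0.0624, -0.0481)
  A cos θ + B sin θ = C:  0.0976·cos θ + -0.3070·sin θ = -0.0412
  γ=atan2(-0.3070,0.0976)=-1.2631;  ψ=arccos(-0.1279)=1.6991;  θ3=γ+ψ≈0.4360

θ₁ = 1.0474, θ₂ = 0.6981, θ₃ = 0.4360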